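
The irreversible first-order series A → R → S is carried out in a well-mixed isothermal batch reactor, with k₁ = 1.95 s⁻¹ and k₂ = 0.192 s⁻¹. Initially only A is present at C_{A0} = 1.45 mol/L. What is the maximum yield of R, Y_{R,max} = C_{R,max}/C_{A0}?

At the optimum, C_{R,max}/C_{A0} = (k₁/k₂)^[k₂/(k₂−k₁)].
= (1.95/0.192)^(0.192/(0.192−1.95)) = (10.16)^(-0.1092) = 0.7763.

0.776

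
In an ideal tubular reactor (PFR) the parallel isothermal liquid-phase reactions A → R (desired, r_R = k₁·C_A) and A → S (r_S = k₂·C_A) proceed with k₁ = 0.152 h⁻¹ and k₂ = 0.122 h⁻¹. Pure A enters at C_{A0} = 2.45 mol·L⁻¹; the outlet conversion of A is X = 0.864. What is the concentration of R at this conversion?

C_A = C_{A0}(1−X) = 0.3332 mol·L⁻¹.
Both paths are first order in A, so the instantaneous fraction to R is constant: dC_R/d(−C_A) = k₁/(k₁+k₂) = 0.5547.
C_R = 0.5547·(C_{A0}−C_A) = 0.5547×2.117 = 1.17 mol·L⁻¹.

1.17 mol·L⁻¹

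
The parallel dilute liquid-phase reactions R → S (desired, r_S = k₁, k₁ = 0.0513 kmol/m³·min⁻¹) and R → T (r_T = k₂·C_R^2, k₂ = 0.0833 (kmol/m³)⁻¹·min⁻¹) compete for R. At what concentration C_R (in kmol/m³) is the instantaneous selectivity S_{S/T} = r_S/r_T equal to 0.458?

1.16 kmol/m³

S_{S/T} = (k₁/k₂)·C_R^-2 ⇒ C_R = (S·k₂/k₁)^(-0.5).
= (0.458×0.0833/0.0513)^(-0.5) = (0.7437)^(-0.5) = 1.16 kmol/m³.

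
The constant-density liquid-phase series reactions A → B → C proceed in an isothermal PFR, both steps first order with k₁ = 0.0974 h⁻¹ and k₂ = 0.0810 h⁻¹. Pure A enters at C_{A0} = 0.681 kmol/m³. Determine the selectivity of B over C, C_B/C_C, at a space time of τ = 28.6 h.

0.305

Solving the coupled first-order balances gives C_B(τ) = [k₁/(k₂−k₁)]·C_{A0}·(e^(−k₁τ) − e^(−k₂τ)).
e^(−k₁τ) = e^(−0.0974×28.6) = e^(−2.786) = 0.06169; e^(−k₂τ) = e^(−2.317) = 0.09861.
C_B = 0.0974×0.681/(0.0810−0.0974) × (0.06169−0.09861) = (-4.044)×(-0.03692) = 0.1493 kmol/m³.
C_A = C_{A0}e^(−k₁τ) = 0.04201 kmol/m³, so C_C = C_{A0}−C_A−C_B = 0.4897 kmol/m³; C_B/C_C = 0.305.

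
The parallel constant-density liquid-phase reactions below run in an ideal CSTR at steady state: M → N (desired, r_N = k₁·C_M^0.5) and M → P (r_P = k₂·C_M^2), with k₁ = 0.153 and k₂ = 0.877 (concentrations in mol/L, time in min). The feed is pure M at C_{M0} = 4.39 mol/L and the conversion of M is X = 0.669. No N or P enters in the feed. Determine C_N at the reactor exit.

0.266 mol/L

Exit C_M = C_{M0}(1−X) = 4.39×0.331 = 1.453 mol/L.
Rates in a CSTR are evaluated at the outlet concentration: r_N = 0.153×1.453^0.5 = 0.1844, r_P = 0.877×1.453^2 = 1.852.
Fraction of consumed M going to N: r_N/(r_N+r_P) = 0.09058.
C_N = 0.09058·C_{M0}·X = 0.09058×4.39×0.669 = 0.266 mol/L.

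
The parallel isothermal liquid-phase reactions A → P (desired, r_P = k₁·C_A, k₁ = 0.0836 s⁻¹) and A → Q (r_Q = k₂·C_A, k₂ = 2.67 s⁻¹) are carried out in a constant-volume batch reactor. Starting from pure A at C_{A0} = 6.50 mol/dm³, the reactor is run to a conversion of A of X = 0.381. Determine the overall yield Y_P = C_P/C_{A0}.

0.0116

C_A = C_{A0}(1−X) = 4.024 mol/dm³.
Both paths are first order in A, so the instantaneous fraction to P is constant: dC_P/d(−C_A) = k₁/(k₁+k₂) = 0.03036.
C_P = 0.03036·(C_{A0}−C_A) = 0.03036×2.476 = 0.0752 mol/dm³.
Y_P = C_P/C_{A0} = 0.07519/6.50 = 0.0116.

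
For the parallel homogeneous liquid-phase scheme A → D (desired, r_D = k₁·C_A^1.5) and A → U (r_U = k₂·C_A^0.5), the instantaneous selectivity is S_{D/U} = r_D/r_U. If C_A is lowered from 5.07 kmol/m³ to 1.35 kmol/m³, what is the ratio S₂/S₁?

S_{D/U} = (k₁/k₂)·C_A, so S₂/S₁ = (C_{A,2}/C_{A,1}).
= 1.35/5.07 = 0.266.

0.266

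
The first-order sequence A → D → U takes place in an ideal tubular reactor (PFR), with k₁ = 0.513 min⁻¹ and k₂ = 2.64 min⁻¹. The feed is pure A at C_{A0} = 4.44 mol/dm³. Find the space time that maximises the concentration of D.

0.770 min

Setting dC_D/dτ = 0 gives τ_opt = ln(k₂/k₁)/(k₂−k₁).
= ln(2.64/0.513)/(2.64−0.513) = ln(5.146)/2.127 = 1.638/2.127 = 0.770 min.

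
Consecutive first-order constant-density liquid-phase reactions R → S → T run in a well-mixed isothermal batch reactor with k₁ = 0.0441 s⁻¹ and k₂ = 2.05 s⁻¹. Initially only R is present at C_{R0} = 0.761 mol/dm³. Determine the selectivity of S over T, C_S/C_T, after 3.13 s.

The intermediate concentration in a first-order A→B→C sequence is C_S = k₁C_{R0}(e^(−k₁t) − e^(−k₂t))/(k₂−k₁).
e^(−k₁t) = e^(−0.0441×3.13) = e^(−0.1380) = 0.8711; e^(−k₂t) = e^(−6.416) = 0.001634.
C_S = 0.0441×0.761/(2.05−0.0441) × (0.8711−0.001634) = 0.01673×0.8694 = 0.01455 mol/dm³.
C_R = C_{R0}e^(−k₁t) = 0.6629 mol/dm³, so C_T = C_{R0}−C_R−C_S = 0.08357 mol/dm³; C_S/C_T = 0.174.

0.174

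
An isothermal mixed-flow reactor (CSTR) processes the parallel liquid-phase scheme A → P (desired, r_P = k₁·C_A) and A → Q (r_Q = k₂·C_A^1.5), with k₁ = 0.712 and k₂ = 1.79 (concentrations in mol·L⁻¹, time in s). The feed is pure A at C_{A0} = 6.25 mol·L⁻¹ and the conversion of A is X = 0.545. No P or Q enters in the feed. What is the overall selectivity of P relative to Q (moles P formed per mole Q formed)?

Exit C_A = C_{A0}(1−X) = 6.25×0.455 = 2.844 mol·L⁻¹.
A CSTR operates uniformly at the exit composition, giving r_P = 2.025 and r_Q = 8.584 (each k·C_A^n at C_A = 2.844).
Overall selectivity = C_P/C_Q = r_Pτ/(r_Qτ) = r_P/r_Q = 0.236.

0.236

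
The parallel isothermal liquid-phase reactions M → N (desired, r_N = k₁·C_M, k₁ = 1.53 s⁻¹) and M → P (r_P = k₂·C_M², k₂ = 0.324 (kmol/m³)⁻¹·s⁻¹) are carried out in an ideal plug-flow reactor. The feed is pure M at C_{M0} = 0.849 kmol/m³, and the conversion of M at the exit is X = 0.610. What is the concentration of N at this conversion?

C_M = C_{M0}(1−X) = 0.3311 kmol/m³.
Along a PFR/batch, dC_N/dC_M = −r_N/(r_N+r_P) = −k₁/(k₁+k₂·C_M).
Integrating from C_{M0} to C_M: C_N = (1.53/0.324)·ln[(1.53+0.324·0.849)/(1.53+0.324·0.331)] = 4.722·ln(1.805/1.637) = 0.4607 kmol/m³.

0.461 kmol/m³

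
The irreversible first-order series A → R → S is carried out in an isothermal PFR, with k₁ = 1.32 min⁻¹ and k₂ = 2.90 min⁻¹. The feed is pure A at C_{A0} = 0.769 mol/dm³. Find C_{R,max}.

0.181 mol/dm³

For a first-order series the maximum intermediate yield is C_{R,max}/C_{A0} = (k₁/k₂)^[k₂/(k₂−k₁)].
= (1.32/2.90)^(2.90/(2.90−1.32)) = (0.4552)^(1.835) = 0.2358.
C_{R,max} = 0.2358×0.769 = 0.181 mol/dm³.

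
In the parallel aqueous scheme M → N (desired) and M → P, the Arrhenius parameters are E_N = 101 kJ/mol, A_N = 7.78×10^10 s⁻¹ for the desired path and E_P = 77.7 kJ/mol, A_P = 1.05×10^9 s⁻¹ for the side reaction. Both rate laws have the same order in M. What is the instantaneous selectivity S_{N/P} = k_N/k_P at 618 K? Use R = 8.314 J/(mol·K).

0.795

k_N/k_P = (A_N/A_P)·exp[−(E_N−E_P)/(RT)] = (A_N/A_P)·exp[(E_P−E_N)/(RT)].
(E_P−E_N)/(RT) = (77.7−101)×10³/(8.314×618) = -23300/5138 = -4.535.
k_N/k_P = (7.78×10^10/1.05×10^9)·exp(-4.535) = 74.10 × 0.01073 = 0.795.
Since E_N > E_P, raising the temperature improves selectivity toward N.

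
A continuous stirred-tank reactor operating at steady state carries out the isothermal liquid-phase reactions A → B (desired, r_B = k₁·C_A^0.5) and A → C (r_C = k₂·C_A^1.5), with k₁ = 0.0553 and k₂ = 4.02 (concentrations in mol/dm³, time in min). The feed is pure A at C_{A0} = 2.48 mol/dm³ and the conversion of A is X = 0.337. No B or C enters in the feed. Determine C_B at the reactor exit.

Exit C_A = C_{A0}(1−X) = 2.48×0.663 = 1.644 mol/dm³.
A CSTR operates uniformly at the exit composition, giving r_B = 0.07091 and r_C = 8.476 (each k·C_A^n at C_A = 1.644).
Fraction of consumed A going to B: r_B/(r_B+r_C) = 0.008297.
C_B = 0.008297·C_{A0}·X = 0.008297×2.48×0.337 = 0.00693 mol/dm³.

0.00693 mol/dm³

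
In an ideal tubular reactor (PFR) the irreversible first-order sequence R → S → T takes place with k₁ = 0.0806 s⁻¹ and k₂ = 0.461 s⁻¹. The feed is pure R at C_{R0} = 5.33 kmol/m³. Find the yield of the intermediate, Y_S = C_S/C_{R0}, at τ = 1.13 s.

0.0676

For first-order series with pure R initially, C_S(τ) = k₁C_{R0}/(k₂−k₁)·(e^(−k₁τ) − e^(−k₂τ)).
e^(−k₁τ) = e^(−0.0806×1.13) = e^(−0.09108) = 0.9129; e^(−k₂τ) = e^(−0.5209) = 0.5940.
C_S = 0.0806×5.33/(0.461−0.0806) × (0.9129−0.5940) = 1.129×0.3190 = 0.3602 kmol/m³.
Y_S = C_S/C_{R0} = 0.3602/5.33 = 0.0676.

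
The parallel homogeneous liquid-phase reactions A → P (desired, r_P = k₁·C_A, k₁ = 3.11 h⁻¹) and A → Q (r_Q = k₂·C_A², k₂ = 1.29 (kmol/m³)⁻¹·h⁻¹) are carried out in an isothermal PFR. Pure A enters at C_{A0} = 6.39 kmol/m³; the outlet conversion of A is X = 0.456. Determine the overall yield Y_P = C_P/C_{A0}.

C_A = C_{A0}(1−X) = 3.476 kmol/m³.
Along a PFR/batch, dC_P/dC_A = −r_P/(r_P+r_Q) = −k₁/(k₁+k₂·C_A).
Integrating from C_{A0} to C_A: C_P = (3.11/1.29)·ln[(3.11+1.29·6.39)/(3.11+1.29·3.48)] = 2.411·ln(11.35/7.594) = 0.9694 kmol/m³.
Y_P = C_P/C_{A0} = 0.9694/6.39 = 0.152.

0.152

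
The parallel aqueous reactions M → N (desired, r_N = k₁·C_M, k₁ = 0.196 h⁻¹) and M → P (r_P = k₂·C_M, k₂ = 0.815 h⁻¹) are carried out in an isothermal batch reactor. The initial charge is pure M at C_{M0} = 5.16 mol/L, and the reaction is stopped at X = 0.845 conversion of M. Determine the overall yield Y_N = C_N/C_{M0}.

0.164

C_M = C_{M0}(1−X) = 0.7998 mol/L.
Both paths are first order in M, so the instantaneous fraction to N is constant: dC_N/d(−C_M) = k₁/(k₁+k₂) = 0.1939.
C_N = 0.1939·(C_{M0}−C_M) = 0.1939×4.360 = 0.845 mol/L.
Y_N = C_N/C_{M0} = 0.8453/5.16 = 0.164.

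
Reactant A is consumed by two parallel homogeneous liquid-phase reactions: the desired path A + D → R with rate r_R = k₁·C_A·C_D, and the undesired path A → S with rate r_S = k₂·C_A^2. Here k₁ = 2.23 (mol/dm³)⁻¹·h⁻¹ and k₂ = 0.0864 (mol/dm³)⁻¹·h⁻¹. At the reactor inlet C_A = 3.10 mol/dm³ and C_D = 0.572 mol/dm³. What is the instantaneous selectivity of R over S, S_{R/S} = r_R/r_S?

4.76

S_{R/S} = r_R/r_S = (k₁·C_A·C_D)/(k₂·C_A^2) = (k₁/k₂)·C_A⁻¹·C_D.
= (2.23×3.100×0.5720) / (0.0864×3.100^2) = 3.954/0.8303 = 4.76.
The undesired path is higher order in A, so low C_A (CSTR or dilute feed) favours R.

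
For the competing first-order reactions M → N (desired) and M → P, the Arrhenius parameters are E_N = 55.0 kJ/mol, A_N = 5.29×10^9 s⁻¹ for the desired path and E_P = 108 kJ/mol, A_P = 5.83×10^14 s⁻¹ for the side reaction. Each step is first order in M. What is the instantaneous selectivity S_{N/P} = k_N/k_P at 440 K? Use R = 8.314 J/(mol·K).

With equal orders, S_{N/P} = k_N/k_P = (A_N/A_P)·exp[(E_P−E_N)/(RT)].
(E_P−E_N)/(RT) = (108−55.0)×10³/(8.314×440) = 53000/3658 = 14.49.
k_N/k_P = (5.29×10^9/5.83×10^14)·exp(14.49) = 9.074×10^-6 × 1.959×10^6 = 17.8.
Since E_N < E_P, lowering the temperature improves selectivity toward N.

17.8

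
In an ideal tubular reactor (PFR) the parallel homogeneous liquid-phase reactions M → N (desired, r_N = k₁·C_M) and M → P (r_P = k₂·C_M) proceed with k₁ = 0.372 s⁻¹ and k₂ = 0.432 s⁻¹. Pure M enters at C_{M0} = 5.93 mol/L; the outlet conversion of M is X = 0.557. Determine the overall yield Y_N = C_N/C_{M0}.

C_M = C_{M0}(1−X) = 2.627 mol/L.
Both paths are first order in M, so the instantaneous fraction to N is constant: dC_N/d(−C_M) = k₁/(k₁+k₂) = 0.4627.
C_N = 0.4627·(C_{M0}−C_M) = 0.4627×3.303 = 1.53 mol/L.
Y_N = C_N/C_{M0} = 1.528/5.93 = 0.258.

0.258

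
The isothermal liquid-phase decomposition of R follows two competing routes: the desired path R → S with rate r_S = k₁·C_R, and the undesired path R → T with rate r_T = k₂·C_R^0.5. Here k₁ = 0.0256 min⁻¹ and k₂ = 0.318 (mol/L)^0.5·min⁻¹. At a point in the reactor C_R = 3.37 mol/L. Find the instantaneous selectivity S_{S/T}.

0.148

S_{S/T} = r_S/r_T = (k₁·C_R)/(k₂·C_R^0.5) = (k₁/k₂)·C_R^0.5.
= (0.0256×3.370) / (0.318×3.370^0.5) = 0.08627/0.5838 = 0.148.
Since the desired path is higher order in R, keeping C_R high (PFR or concentrated feed) favours S.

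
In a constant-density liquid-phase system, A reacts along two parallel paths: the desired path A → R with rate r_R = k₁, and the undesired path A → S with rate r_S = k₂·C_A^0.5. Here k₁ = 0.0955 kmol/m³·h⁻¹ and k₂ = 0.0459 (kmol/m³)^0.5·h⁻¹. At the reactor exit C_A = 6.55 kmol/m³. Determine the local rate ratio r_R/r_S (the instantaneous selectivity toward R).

0.813

S_{R/S} = r_R/r_S = (k₁)/(k₂·C_A^0.5) = (k₁/k₂)·C_A^-0.5.
= (0.0955) / (0.0459×6.550^0.5) = 0.09550/0.1175 = 0.813.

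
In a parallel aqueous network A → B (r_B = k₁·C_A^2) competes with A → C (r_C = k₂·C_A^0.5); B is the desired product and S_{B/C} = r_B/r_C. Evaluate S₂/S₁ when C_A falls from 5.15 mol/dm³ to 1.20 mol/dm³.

S_{B/C} = (k₁/k₂)·C_A^1.5, so S₂/S₁ = (C_{A,2}/C_{A,1})^1.5.
= (1.20/5.15)^1.5 = (0.2330)^1.5 = 0.112.

0.112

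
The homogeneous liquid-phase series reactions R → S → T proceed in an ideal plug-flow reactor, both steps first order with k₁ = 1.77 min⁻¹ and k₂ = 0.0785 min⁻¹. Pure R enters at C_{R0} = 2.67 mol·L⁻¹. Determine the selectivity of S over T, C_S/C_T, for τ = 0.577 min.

37.4

The intermediate concentration in a first-order A→B→C sequence is C_S = k₁C_{R0}(e^(−k₁τ) − e^(−k₂τ))/(k₂−k₁).
e^(−k₁τ) = e^(−1.77×0.577) = e^(−1.021) = 0.3601; e^(−k₂τ) = e^(−0.04529) = 0.9557.
C_S = 1.77×2.67/(0.0785−1.77) × (0.3601−0.9557) = (-2.794)×(-0.5956) = 1.664 mol·L⁻¹.
C_R = C_{R0}e^(−k₁τ) = 0.9615 mol·L⁻¹, so C_T = C_{R0}−C_R−C_S = 0.04444 mol·L⁻¹; C_S/C_T = 37.4.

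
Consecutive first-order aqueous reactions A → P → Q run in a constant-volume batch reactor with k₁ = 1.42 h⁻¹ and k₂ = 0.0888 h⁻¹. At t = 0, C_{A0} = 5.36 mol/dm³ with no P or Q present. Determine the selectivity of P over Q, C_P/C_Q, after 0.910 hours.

For first-order series with pure A initially, C_P(t) = k₁C_{A0}/(k₂−k₁)·(e^(−k₁t) − e^(−k₂t)).
e^(−k₁t) = e^(−1.42×0.910) = e^(−1.292) = 0.2747; e^(−k₂t) = e^(−0.08081) = 0.9224.
C_P = 1.42×5.36/(0.0888−1.42) × (0.2747−0.9224) = (-5.718)×(-0.6477) = 3.703 mol/dm³.
C_A = C_{A0}e^(−k₁t) = 1.472 mol/dm³, so C_Q = C_{A0}−C_A−C_P = 0.1845 mol/dm³; C_P/C_Q = 20.1.

20.1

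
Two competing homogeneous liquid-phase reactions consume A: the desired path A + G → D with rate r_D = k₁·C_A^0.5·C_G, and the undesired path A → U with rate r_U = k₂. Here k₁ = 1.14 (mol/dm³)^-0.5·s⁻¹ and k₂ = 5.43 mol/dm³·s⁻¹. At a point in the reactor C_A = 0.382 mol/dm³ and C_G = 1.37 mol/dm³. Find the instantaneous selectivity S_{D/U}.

S_{D/U} = r_D/r_U = (k₁·C_A^0.5·C_G)/(k₂) = (k₁/k₂)·C_A^0.5·C_G.
= (1.14×0.3820^0.5×1.370) / (5.43) = 0.9653/5.430 = 0.178.
Since the desired path is higher order in A, keeping C_A high (PFR or concentrated feed) favours D.

0.178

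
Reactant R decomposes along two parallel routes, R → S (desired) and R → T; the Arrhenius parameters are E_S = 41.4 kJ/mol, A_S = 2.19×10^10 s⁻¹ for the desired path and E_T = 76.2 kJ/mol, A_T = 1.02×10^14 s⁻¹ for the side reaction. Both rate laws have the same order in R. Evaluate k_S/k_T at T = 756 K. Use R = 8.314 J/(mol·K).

k_S/k_T = (A_S/A_T)·exp[−(E_S−E_T)/(RT)] = (A_S/A_T)·exp[(E_T−E_S)/(RT)].
(E_T−E_S)/(RT) = (76.2−41.4)×10³/(8.314×756) = 34800/6285 = 5.537.
k_S/k_T = (2.19×10^10/1.02×10^14)·exp(5.537) = 2.147×10^-4 × 253.8 = 0.0545.
Since E_S < E_T, lowering the temperature improves selectivity toward S.

0.0545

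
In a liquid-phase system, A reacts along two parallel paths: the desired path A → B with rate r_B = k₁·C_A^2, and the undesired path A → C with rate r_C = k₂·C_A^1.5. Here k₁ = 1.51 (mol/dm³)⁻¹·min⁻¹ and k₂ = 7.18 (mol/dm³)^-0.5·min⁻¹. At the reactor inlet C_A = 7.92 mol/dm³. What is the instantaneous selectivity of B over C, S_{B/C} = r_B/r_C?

0.592

S_{B/C} = r_B/r_C = (k₁·C_A^2)/(k₂·C_A^1.5) = (k₁/k₂)·C_A^0.5.
= (1.51×7.920^2) / (7.18×7.920^1.5) = 94.72/160.0 = 0.592.
Since the desired path is higher order in A, keeping C_A high (PFR or concentrated feed) favours B.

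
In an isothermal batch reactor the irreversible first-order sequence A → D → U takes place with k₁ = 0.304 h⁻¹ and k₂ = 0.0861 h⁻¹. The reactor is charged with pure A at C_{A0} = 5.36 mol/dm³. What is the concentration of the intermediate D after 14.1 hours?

The intermediate concentration in a first-order A→B→C sequence is C_D = k₁C_{A0}(e^(−k₁t) − e^(−k₂t))/(k₂−k₁).
e^(−k₁t) = e^(−0.304×14.1) = e^(−4.286) = 0.01375; e^(−k₂t) = e^(−1.214) = 0.2970.
C_D = 0.304×5.36/(0.0861−0.304) × (0.01375−0.2970) = (-7.478)×(-0.2832) = 2.118 mol/dm³.

2.12 mol/dm³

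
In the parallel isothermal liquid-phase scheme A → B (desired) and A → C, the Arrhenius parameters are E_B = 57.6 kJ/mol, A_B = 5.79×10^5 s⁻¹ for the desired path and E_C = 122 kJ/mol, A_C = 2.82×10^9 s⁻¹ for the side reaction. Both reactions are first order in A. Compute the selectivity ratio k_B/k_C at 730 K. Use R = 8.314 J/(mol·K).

k_B/k_C = (A_B/A_C)·exp[−(E_B−E_C)/(RT)] = (A_B/A_C)·exp[(E_C−E_B)/(RT)].
(E_C−E_B)/(RT) = (122−57.6)×10³/(8.314×730) = 64400/6069 = 10.61.
k_B/k_C = (5.79×10^5/2.82×10^9)·exp(10.61) = 2.053×10^-4 × 40575 = 8.33.

8.33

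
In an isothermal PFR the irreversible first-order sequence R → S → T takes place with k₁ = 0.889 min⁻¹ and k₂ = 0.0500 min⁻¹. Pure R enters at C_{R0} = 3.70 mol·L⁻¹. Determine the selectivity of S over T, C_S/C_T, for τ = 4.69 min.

For first-order series with pure R initially, C_S(τ) = k₁C_{R0}/(k₂−k₁)·(e^(−k₁τ) − e^(−k₂τ)).
e^(−k₁τ) = e^(−0.889×4.69) = e^(−4.169) = 0.01546; e^(−k₂τ) = e^(−0.2345) = 0.7910.
C_S = 0.889×3.70/(0.0500−0.889) × (0.01546−0.7910) = (-3.921)×(-0.7755) = 3.040 mol·L⁻¹.
C_R = C_{R0}e^(−k₁τ) = 0.05721 mol·L⁻¹, so C_T = C_{R0}−C_R−C_S = 0.6024 mol·L⁻¹; C_S/C_T = 5.05.

5.05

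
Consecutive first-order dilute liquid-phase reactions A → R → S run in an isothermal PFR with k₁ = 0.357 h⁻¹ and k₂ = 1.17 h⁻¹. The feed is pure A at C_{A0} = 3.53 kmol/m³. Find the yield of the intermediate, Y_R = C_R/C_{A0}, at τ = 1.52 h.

0.181

The intermediate concentration in a first-order A→B→C sequence is C_R = k₁C_{A0}(e^(−k₁τ) − e^(−k₂τ))/(k₂−k₁).
e^(−k₁τ) = e^(−0.357×1.52) = e^(−0.5426) = 0.5812; e^(−k₂τ) = e^(−1.778) = 0.1689.
C_R = 0.357×3.53/(1.17−0.357) × (0.5812−0.1689) = 1.550×0.4123 = 0.6391 kmol/m³.
Y_R = C_R/C_{A0} = 0.6391/3.53 = 0.181.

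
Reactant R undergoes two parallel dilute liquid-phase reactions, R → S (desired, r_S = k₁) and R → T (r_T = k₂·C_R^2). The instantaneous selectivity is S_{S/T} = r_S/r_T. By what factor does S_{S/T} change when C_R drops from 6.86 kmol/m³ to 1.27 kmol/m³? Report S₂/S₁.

S_{S/T} = (k₁/k₂)·C_R^-2, so S₂/S₁ = (C_{R,2}/C_{R,1})^-2.
= (1.27/6.86)^(-2) = (0.1851)^(-2) = 29.2.

29.2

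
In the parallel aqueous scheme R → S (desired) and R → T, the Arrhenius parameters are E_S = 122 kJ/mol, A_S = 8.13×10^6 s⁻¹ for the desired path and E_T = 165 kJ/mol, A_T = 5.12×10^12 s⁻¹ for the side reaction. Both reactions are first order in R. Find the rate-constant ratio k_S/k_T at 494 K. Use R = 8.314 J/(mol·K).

k_S/k_T = (A_S/A_T)·exp[−(E_S−E_T)/(RT)] = (A_S/A_T)·exp[(E_T−E_S)/(RT)].
(E_T−E_S)/(RT) = (165−122)×10³/(8.314×494) = 43000/4107 = 10.47.
k_S/k_T = (8.13×10^6/5.12×10^12)·exp(10.47) = 1.588×10^-6 × 35229 = 0.0559.

0.0559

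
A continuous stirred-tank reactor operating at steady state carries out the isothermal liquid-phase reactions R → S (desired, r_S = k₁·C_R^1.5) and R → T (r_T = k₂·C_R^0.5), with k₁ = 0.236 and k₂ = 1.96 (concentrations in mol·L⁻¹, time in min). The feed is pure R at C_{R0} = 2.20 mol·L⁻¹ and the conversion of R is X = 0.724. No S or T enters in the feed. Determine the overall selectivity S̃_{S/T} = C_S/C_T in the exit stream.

0.0731

Exit C_R = C_{R0}(1−X) = 2.20×0.276 = 0.6072 mol·L⁻¹.
In a CSTR the entire volume is at exit conditions, so r_S = 0.236×0.6072^1.5 = 0.1117 and r_T = 1.96×0.6072^0.5 = 1.527.
Overall selectivity = C_S/C_T = r_Sτ/(r_Tτ) = r_S/r_T = 0.0731.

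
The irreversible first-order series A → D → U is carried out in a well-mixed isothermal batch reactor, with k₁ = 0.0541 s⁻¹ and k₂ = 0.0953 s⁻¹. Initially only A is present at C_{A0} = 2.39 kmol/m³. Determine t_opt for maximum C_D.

13.7 s

Setting dC_D/dt = 0 gives t_opt = ln(k₂/k₁)/(k₂−k₁).
= ln(0.0953/0.0541)/(0.0953−0.0541) = ln(1.762)/0.04120 = 0.5662/0.04120 = 13.7 s.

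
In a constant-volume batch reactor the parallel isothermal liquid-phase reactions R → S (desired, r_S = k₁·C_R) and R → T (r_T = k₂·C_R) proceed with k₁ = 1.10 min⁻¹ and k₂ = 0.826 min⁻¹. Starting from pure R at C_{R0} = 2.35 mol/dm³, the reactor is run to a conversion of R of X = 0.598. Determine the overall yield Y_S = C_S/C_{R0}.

0.342

C_R = C_{R0}(1−X) = 0.9447 mol/dm³.
Both paths are first order in R, so the instantaneous fraction to S is constant: dC_S/d(−C_R) = k₁/(k₁+k₂) = 0.5711.
C_S = 0.5711·(C_{R0}−C_R) = 0.5711×1.405 = 0.803 mol/dm³.
Y_S = C_S/C_{R0} = 0.8026/2.35 = 0.342.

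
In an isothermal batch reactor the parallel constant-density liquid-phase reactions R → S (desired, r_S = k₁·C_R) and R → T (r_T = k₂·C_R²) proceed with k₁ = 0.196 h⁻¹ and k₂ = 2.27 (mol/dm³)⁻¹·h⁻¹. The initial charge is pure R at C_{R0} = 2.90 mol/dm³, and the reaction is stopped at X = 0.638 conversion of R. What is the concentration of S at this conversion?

C_R = C_{R0}(1−X) = 1.050 mol/dm³.
Along a PFR/batch, dC_S/dC_R = −r_S/(r_S+r_T) = −k₁/(k₁+k₂·C_R).
Integrating from C_{R0} to C_R: C_S = (0.196/2.27)·ln[(0.196+2.27·2.90)/(0.196+2.27·1.05)] = 0.08634·ln(6.779/2.579) = 0.08344 mol/dm³.

0.0834 mol/dm³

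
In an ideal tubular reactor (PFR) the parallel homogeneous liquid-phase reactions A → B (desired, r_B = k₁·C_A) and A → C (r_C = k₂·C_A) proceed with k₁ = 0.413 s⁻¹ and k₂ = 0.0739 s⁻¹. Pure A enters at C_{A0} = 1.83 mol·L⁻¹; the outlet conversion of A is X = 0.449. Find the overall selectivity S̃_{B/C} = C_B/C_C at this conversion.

C_A = C_{A0}(1−X) = 1.008 mol·L⁻¹.
Both paths are first order in A, so the instantaneous fraction to B is constant: dC_B/d(−C_A) = k₁/(k₁+k₂) = 0.8482.
C_B = 0.8482·(C_{A0}−C_A) = 0.8482×0.8217 = 0.697 mol·L⁻¹.
C_C = (C_{A0}−C_A)−C_B = 0.1247 mol·L⁻¹; S̃_{B/C} = 0.6970/0.1247 = 5.59.

5.59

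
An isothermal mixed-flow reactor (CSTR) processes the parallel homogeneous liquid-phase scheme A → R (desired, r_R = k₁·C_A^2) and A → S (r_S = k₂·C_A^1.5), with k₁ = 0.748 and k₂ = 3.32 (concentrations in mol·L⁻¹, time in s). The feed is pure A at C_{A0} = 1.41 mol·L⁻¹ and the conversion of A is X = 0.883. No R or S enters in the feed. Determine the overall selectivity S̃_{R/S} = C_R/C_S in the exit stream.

0.0915

Exit C_A = C_{A0}(1−X) = 1.41×0.117 = 0.1650 mol·L⁻¹.
Rates in a CSTR are evaluated at the outlet concentration: r_R = 0.748×0.1650^2 = 0.02036, r_S = 3.32×0.1650^1.5 = 0.2225.
Overall selectivity = C_R/C_S = r_Rτ/(r_Sτ) = r_R/r_S = 0.0915.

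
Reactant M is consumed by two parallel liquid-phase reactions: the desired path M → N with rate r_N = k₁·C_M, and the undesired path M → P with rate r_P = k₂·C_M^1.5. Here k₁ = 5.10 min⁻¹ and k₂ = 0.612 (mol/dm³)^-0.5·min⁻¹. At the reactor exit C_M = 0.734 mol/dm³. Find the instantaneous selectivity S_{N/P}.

S_{N/P} = r_N/r_P = (k₁·C_M)/(k₂·C_M^1.5) = (k₁/k₂)·C_M^-0.5.
= (5.10×0.7340) / (0.612×0.7340^1.5) = 3.743/0.3849 = 9.73.

9.73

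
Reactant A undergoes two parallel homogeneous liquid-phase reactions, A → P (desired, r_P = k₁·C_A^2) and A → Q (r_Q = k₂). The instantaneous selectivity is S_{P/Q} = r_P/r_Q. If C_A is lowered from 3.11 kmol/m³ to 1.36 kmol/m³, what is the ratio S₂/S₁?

0.191

S_{P/Q} = (k₁/k₂)·C_A^2, so S₂/S₁ = (C_{A,2}/C_{A,1})^2.
= (1.36/3.11)^2 = (0.4373)^2 = 0.191.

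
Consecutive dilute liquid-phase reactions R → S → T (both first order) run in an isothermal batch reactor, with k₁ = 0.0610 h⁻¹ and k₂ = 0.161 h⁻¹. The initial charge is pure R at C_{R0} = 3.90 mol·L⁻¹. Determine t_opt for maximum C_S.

9.71 h

For first-order series the maximum of C_S occurs at t_opt = ln(k₂/k₁)/(k₂−k₁).
= ln(0.161/0.0610)/(0.161−0.0610) = ln(2.639)/0.1000 = 0.9705/0.1000 = 9.71 h.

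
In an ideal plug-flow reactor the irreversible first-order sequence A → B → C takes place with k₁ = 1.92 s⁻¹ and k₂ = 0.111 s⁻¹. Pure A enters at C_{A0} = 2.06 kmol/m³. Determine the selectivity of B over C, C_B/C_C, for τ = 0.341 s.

Solving the coupled first-order balances gives C_B(τ) = [k₁/(k₂−k₁)]·C_{A0}·(e^(−k₁τ) − e^(−k₂τ)).
e^(−k₁τ) = e^(−1.92×0.341) = e^(−0.6547) = 0.5196; e^(−k₂τ) = e^(−0.03785) = 0.9629.
C_B = 1.92×2.06/(0.111−1.92) × (0.5196−0.9629) = (-2.186)×(-0.4433) = 0.9692 kmol/m³.
C_A = C_{A0}e^(−k₁τ) = 1.070 kmol/m³, so C_C = C_{A0}−C_A−C_B = 0.02049 kmol/m³; C_B/C_C = 47.3.

47.3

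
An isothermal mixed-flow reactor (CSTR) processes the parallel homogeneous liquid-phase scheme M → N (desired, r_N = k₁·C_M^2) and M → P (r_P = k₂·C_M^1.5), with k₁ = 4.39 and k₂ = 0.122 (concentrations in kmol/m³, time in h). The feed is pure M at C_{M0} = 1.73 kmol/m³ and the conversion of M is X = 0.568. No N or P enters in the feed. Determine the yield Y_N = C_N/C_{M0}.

0.550

Exit C_M = C_{M0}(1−X) = 1.73×0.432 = 0.7474 kmol/m³.
In a CSTR the entire volume is at exit conditions, so r_N = 4.39×0.7474^2 = 2.452 and r_P = 0.122×0.7474^1.5 = 0.07882.
Fraction of consumed M going to N: r_N/(r_N+r_P) = 0.9689.
C_N = 0.9689·C_{M0}·X = 0.9689×1.73×0.568 = 0.952 kmol/m³; Y_N = C_N/C_{M0} = 0.550.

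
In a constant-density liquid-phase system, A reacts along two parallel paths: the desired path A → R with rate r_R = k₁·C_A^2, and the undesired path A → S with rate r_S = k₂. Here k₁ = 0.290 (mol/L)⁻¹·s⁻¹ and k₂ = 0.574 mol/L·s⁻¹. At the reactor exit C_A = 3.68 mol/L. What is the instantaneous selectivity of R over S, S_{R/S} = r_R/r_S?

6.84

S_{R/S} = r_R/r_S = (k₁·C_A^2)/(k₂) = (k₁/k₂)·C_A^2.
= (0.290×3.680^2) / (0.574) = 3.927/0.5740 = 6.84.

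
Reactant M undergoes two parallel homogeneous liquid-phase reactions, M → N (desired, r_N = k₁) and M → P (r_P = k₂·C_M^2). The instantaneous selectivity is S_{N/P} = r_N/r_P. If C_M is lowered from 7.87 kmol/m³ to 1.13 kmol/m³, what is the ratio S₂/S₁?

S_{N/P} = (k₁/k₂)·C_M^-2, so S₂/S₁ = (C_{M,2}/C_{M,1})^-2.
= (1.13/7.87)^(-2) = (0.1436)^(-2) = 48.5.

48.5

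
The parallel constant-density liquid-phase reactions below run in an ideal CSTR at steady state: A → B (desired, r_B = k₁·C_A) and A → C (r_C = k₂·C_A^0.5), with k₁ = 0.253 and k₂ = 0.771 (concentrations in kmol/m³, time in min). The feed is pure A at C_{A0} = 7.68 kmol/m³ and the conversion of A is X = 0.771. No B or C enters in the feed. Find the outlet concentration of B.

1.80 kmol/m³

Exit C_A = C_{A0}(1−X) = 7.68×0.229 = 1.759 kmol/m³.
Rates in a CSTR are evaluated at the outlet concentration: r_B = 0.253×1.759 = 0.4450, r_C = 0.771×1.759^0.5 = 1.022.
Fraction of consumed A going to B: r_B/(r_B+r_C) = 0.3032.
C_B = 0.3032·C_{A0}·X = 0.3032×7.68×0.771 = 1.80 kmol/m³.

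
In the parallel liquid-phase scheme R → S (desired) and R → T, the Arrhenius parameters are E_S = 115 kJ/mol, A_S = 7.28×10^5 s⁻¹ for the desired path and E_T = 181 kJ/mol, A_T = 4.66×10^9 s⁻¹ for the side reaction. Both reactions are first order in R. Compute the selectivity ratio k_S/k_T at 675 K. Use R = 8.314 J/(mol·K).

k_S/k_T = (A_S/A_T)·exp[−(E_S−E_T)/(RT)] = (A_S/A_T)·exp[(E_T−E_S)/(RT)].
(E_T−E_S)/(RT) = (181−115)×10³/(8.314×675) = 66000/5612 = 11.76.
k_S/k_T = (7.28×10^5/4.66×10^9)·exp(11.76) = 1.562×10^-4 × 1.281×10^5 = 20.0.
Since E_S < E_T, lowering the temperature improves selectivity toward S.

20.0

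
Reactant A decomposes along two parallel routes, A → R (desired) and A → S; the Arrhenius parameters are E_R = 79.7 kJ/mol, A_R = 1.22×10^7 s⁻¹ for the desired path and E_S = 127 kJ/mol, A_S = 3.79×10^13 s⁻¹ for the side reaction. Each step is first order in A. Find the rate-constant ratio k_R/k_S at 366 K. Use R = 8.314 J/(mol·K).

1.81

With equal orders, S_{R/S} = k_R/k_S = (A_R/A_S)·exp[(E_S−E_R)/(RT)].
(E_S−E_R)/(RT) = (127−79.7)×10³/(8.314×366) = 47300/3043 = 15.54.
k_R/k_S = (1.22×10^7/3.79×10^13)·exp(15.54) = 3.219×10^-7 × 5.634×10^6 = 1.81.
Since E_R < E_S, lowering the temperature improves selectivity toward R.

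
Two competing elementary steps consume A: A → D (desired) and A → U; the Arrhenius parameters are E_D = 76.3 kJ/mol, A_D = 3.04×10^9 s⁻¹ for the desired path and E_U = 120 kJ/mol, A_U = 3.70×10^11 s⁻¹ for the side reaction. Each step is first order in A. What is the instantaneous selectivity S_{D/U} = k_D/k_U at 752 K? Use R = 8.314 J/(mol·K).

8.92

k_D/k_U = (A_D/A_U)·exp[−(E_D−E_U)/(RT)] = (A_D/A_U)·exp[(E_U−E_D)/(RT)].
(E_U−E_D)/(RT) = (120−76.3)×10³/(8.314×752) = 43700/6252 = 6.990.
k_D/k_U = (3.04×10^9/3.70×10^11)·exp(6.990) = 0.008216 × 1085 = 8.92.
Since E_D < E_U, lowering the temperature improves selectivity toward D.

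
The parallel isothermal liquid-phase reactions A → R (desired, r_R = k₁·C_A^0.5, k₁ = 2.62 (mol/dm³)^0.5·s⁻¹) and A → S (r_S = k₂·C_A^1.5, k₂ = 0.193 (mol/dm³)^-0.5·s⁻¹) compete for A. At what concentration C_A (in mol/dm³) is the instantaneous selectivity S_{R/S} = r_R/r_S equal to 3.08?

S_{R/S} = (k₁/k₂)·C_A⁻¹ ⇒ C_A = (S·k₂/k₁)^(-1).
= (3.08×0.193/2.62)^(-1) = (0.2269)^(-1) = 4.41 mol/dm³.

4.41 mol/dm³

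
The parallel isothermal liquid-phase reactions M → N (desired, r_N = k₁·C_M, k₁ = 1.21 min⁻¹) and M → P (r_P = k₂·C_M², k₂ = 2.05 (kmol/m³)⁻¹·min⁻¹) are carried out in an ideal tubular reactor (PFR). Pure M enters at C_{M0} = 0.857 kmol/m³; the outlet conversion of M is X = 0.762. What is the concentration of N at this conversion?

C_M = C_{M0}(1−X) = 0.2040 kmol/m³.
Along a PFR/batch, dC_N/dC_M = −r_N/(r_N+r_P) = −k₁/(k₁+k₂·C_M).
Integrating from C_{M0} to C_M: C_N = (1.21/2.05)·ln[(1.21+2.05·0.857)/(1.21+2.05·0.204)] = 0.5902·ln(2.967/1.628) = 0.3542 kmol/m³.

0.354 kmol/m³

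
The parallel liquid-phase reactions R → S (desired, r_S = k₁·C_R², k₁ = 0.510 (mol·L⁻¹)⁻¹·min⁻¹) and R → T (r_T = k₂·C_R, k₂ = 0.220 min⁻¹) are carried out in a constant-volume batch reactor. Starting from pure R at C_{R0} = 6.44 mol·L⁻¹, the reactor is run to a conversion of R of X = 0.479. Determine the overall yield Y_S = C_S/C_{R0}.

C_R = C_{R0}(1−X) = 3.355 mol·L⁻¹.
Along a PFR/batch, dC_T/dC_R = −r_T/(r_S+r_T) = −k₂/(k₂+k₁·C_R).
Integrating from C_{R0} to C_R: C_T = (0.220/0.510)·ln[(0.220+0.510·6.44)/(0.220+0.510·3.36)] = 0.4314·ln(3.504/1.931) = 0.2571 mol·L⁻¹.
Then C_S = (C_{R0}−C_R) − C_T = 3.085 − 0.2571 = 2.828 mol·L⁻¹.
Y_S = C_S/C_{R0} = 2.828/6.44 = 0.439.

0.439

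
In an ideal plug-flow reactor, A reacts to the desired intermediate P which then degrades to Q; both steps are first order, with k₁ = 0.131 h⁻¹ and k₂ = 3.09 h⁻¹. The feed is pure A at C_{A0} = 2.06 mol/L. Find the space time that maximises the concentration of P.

1.07 h

Setting dC_P/dτ = 0 gives τ_opt = ln(k₂/k₁)/(k₂−k₁).
= ln(3.09/0.131)/(3.09−0.131) = ln(23.59)/2.959 = 3.161/2.959 = 1.07 h.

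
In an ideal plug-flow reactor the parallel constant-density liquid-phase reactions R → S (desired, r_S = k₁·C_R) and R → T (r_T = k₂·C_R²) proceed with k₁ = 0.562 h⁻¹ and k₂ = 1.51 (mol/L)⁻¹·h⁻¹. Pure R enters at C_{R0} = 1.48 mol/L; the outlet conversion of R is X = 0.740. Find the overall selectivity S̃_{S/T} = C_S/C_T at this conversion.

C_R = C_{R0}(1−X) = 0.3848 mol/L.
Along a PFR/batch, dC_S/dC_R = −r_S/(r_S+r_T) = −k₁/(k₁+k₂·C_R).
Integrating from C_{R0} to C_R: C_S = (0.562/1.51)·ln[(0.562+1.51·1.48)/(0.562+1.51·0.385)] = 0.3722·ln(2.797/1.143) = 0.3330 mol/L.
C_T = (C_{R0}−C_R)−C_S = 0.7622 mol/L; S̃_{S/T} = 0.3330/0.7622 = 0.437.

0.437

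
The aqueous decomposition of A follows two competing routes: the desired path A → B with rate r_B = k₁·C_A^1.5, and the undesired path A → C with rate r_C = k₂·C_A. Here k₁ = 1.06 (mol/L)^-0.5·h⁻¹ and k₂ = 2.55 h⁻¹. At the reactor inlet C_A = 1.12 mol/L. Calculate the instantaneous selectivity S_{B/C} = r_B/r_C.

S_{B/C} = r_B/r_C = (k₁·C_A^1.5)/(k₂·C_A) = (k₁/k₂)·C_A^0.5.
= (1.06×1.120^1.5) / (2.55×1.120) = 1.256/2.856 = 0.440.
Since the desired path is higher order in A, keeping C_A high (PFR or concentrated feed) favours B.

0.440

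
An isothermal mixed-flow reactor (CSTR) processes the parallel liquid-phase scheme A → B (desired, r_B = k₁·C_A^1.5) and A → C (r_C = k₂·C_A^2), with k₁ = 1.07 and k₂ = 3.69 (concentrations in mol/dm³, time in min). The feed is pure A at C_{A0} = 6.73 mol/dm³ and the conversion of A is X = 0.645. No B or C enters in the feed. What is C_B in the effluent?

Exit C_A = C_{A0}(1−X) = 6.73×0.355 = 2.389 mol/dm³.
In a CSTR the entire volume is at exit conditions, so r_B = 1.07×2.389^1.5 = 3.951 and r_C = 3.69×2.389^2 = 21.06.
Fraction of consumed A going to B: r_B/(r_B+r_C) = 0.1580.
C_B = 0.1580·C_{A0}·X = 0.1580×6.73×0.645 = 0.686 mol/dm³.

0.686 mol/dm³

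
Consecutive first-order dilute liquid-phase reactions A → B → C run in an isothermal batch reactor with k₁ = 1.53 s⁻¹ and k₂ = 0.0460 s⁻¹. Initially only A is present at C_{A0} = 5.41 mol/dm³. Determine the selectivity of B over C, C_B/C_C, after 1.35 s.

23.9

Solving the coupled first-order balances gives C_B(t) = [k₁/(k₂−k₁)]·C_{A0}·(e^(−k₁t) − e^(−k₂t)).
e^(−k₁t) = e^(−1.53×1.35) = e^(−2.066) = 0.1268; e^(−k₂t) = e^(−0.06210) = 0.9398.
C_B = 1.53×5.41/(0.0460−1.53) × (0.1268−0.9398) = (-5.578)×(-0.8130) = 4.535 mol/dm³.
C_A = C_{A0}e^(−k₁t) = 0.6857 mol/dm³, so C_C = C_{A0}−C_A−C_B = 0.1894 mol/dm³; C_B/C_C = 23.9.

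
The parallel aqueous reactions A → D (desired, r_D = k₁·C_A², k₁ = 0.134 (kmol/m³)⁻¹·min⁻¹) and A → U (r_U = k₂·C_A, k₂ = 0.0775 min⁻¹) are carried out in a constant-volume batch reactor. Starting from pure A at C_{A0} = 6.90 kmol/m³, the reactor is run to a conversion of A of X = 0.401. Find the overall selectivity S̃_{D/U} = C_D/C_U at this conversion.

9.35

C_A = C_{A0}(1−X) = 4.133 kmol/m³.
Along a PFR/batch, dC_U/dC_A = −r_U/(r_D+r_U) = −k₂/(k₂+k₁·C_A).
Integrating from C_{A0} to C_A: C_U = (0.0775/0.134)·ln[(0.0775+0.134·6.90)/(0.0775+0.134·4.13)] = 0.5784·ln(1.002/0.6313) = 0.2672 kmol/m³.
Then C_D = (C_{A0}−C_A) − C_U = 2.767 − 0.2672 = 2.500 kmol/m³.
S̃_{D/U} = C_D/C_U = 2.500/0.2672 = 9.35.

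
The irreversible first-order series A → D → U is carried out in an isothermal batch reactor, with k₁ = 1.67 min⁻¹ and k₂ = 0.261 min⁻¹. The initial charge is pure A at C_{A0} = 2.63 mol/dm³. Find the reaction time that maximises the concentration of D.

1.32 min

Setting dC_D/dt = 0 gives t_opt = ln(k₂/k₁)/(k₂−k₁).
= ln(0.261/1.67)/(0.261−1.67) = ln(0.1563)/-1.409 = -1.856/-1.409 = 1.32 min.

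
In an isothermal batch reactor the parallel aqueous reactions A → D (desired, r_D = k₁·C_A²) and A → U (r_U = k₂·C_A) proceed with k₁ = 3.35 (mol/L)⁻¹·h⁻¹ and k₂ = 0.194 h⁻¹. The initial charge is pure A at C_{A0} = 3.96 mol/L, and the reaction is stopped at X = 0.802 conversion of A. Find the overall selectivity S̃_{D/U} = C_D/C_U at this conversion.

34.1

C_A = C_{A0}(1−X) = 0.7841 mol/L.
Along a PFR/batch, dC_U/dC_A = −r_U/(r_D+r_U) = −k₂/(k₂+k₁·C_A).
Integrating from C_{A0} to C_A: C_U = (0.194/3.35)·ln[(0.194+3.35·3.96)/(0.194+3.35·0.784)] = 0.05791·ln(13.46/2.821) = 0.09050 mol/L.
Then C_D = (C_{A0}−C_A) − C_U = 3.176 − 0.09050 = 3.085 mol/L.
S̃_{D/U} = C_D/C_U = 3.085/0.09050 = 34.1.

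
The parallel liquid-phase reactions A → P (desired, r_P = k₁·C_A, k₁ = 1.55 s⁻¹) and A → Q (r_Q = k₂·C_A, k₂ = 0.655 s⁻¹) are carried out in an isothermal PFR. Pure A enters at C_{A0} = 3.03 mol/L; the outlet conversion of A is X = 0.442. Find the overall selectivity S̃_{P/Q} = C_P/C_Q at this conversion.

C_A = C_{A0}(1−X) = 1.691 mol/L.
Both paths are first order in A, so the instantaneous fraction to P is constant: dC_P/d(−C_A) = k₁/(k₁+k₂) = 0.7029.
C_P = 0.7029·(C_{A0}−C_A) = 0.7029×1.339 = 0.941 mol/L.
C_Q = (C_{A0}−C_A)−C_P = 0.3978 mol/L; S̃_{P/Q} = 0.9414/0.3978 = 2.37.

2.37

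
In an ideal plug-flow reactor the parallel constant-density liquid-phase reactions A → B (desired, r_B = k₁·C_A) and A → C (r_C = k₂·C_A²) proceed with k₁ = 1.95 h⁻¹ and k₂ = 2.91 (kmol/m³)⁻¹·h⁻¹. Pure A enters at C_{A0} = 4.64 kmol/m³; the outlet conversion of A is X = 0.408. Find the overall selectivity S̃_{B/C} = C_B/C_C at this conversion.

C_A = C_{A0}(1−X) = 2.747 kmol/m³.
Along a PFR/batch, dC_B/dC_A = −r_B/(r_B+r_C) = −k₁/(k₁+k₂·C_A).
Integrating from C_{A0} to C_A: C_B = (1.95/2.91)·ln[(1.95+2.91·4.64)/(1.95+2.91·2.75)] = 0.6701·ln(15.45/9.943) = 0.2954 kmol/m³.
C_C = (C_{A0}−C_A)−C_B = 1.598 kmol/m³; S̃_{B/C} = 0.2954/1.598 = 0.185.

0.185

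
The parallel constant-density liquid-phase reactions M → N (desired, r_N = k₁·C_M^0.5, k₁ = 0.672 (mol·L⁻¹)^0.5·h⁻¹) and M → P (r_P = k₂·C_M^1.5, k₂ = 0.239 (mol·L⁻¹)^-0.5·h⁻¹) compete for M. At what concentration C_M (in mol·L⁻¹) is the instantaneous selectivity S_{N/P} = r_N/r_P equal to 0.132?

21.3 mol·L⁻¹

S_{N/P} = (k₁/k₂)·C_M⁻¹ ⇒ C_M = (S·k₂/k₁)^(-1).
= (0.132×0.239/0.672)^(-1) = (0.04695)^(-1) = 21.3 mol·L⁻¹.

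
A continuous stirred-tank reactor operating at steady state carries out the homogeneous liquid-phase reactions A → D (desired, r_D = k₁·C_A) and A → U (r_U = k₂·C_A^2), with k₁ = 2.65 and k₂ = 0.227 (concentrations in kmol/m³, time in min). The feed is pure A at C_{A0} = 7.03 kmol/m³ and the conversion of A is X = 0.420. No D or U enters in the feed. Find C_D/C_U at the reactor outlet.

2.86

Exit C_A = C_{A0}(1−X) = 7.03×0.580 = 4.077 kmol/m³.
In a CSTR the entire volume is at exit conditions, so r_D = 2.65×4.077 = 10.81 and r_U = 0.227×4.077^2 = 3.774.
Overall selectivity = C_D/C_U = r_Dτ/(r_Uτ) = r_D/r_U = 2.86.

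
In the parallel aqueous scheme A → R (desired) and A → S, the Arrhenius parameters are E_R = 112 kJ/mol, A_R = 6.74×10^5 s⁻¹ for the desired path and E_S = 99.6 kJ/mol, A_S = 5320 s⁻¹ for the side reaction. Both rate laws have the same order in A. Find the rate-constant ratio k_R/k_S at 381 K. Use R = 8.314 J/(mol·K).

Since both paths have the same order in A, the concentration cancels and S_{R/S} = k_R/k_S = (A_R/A_S)·exp[(E_S−E_R)/(RT)].
(E_S−E_R)/(RT) = (99.6−112)×10³/(8.314×381) = -12400/3168 = -3.915.
k_R/k_S = (6.74×10^5/5320)·exp(-3.915) = 126.7 × 0.01995 = 2.53.
Since E_R > E_S, raising the temperature improves selectivity toward R.

2.53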